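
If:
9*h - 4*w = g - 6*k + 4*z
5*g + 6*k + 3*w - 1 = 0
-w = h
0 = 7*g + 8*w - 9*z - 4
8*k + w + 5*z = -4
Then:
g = 1751/1822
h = 557/1822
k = -877/1822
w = -557/1822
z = 57/1822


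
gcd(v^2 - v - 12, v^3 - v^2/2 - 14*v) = v - 4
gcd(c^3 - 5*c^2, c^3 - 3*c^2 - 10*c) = c^2 - 5*c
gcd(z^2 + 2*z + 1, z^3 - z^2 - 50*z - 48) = z + 1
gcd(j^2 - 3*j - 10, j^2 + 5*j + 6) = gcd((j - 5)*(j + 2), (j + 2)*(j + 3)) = j + 2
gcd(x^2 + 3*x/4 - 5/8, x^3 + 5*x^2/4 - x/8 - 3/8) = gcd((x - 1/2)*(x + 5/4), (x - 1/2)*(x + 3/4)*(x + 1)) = x - 1/2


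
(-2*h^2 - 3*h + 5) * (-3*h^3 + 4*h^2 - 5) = 6*h^5 + h^4 - 27*h^3 + 30*h^2 + 15*h - 25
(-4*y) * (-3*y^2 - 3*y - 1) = 12*y^3 + 12*y^2 + 4*y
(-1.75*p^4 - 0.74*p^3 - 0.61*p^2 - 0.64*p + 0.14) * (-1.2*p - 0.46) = 2.1*p^5 + 1.693*p^4 + 1.0724*p^3 + 1.0486*p^2 + 0.1264*p - 0.0644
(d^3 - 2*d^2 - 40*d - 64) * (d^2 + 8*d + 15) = d^5 + 6*d^4 - 41*d^3 - 414*d^2 - 1112*d - 960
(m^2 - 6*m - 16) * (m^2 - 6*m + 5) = m^4 - 12*m^3 + 25*m^2 + 66*m - 80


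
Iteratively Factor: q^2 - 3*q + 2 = (q - 2)*(q - 1)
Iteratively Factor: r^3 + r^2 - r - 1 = (r + 1)*(r^2 - 1) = (r + 1)^2*(r - 1)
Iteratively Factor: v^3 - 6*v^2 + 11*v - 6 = (v - 3)*(v^2 - 3*v + 2) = (v - 3)*(v - 2)*(v - 1)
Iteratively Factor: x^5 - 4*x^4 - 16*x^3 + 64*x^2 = (x - 4)*(x^4 - 16*x^2) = x*(x - 4)*(x^3 - 16*x) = x*(x - 4)*(x + 4)*(x^2 - 4*x) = x*(x - 4)^2*(x + 4)*(x)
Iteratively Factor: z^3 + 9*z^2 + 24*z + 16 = (z + 4)*(z^2 + 5*z + 4) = (z + 1)*(z + 4)*(z + 4)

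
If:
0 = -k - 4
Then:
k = -4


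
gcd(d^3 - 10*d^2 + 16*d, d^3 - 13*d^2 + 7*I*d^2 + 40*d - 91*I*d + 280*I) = d - 8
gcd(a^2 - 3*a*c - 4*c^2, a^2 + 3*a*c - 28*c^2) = a - 4*c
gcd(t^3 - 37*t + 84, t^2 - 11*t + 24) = t - 3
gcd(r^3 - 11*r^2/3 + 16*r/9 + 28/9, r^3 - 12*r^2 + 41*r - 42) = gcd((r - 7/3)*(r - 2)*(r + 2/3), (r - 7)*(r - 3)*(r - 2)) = r - 2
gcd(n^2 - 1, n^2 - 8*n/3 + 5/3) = n - 1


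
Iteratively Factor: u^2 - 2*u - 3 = (u + 1)*(u - 3)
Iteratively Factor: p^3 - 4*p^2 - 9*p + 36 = (p - 3)*(p^2 - p - 12) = (p - 3)*(p + 3)*(p - 4)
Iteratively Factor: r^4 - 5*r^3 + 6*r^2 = (r - 3)*(r^3 - 2*r^2) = r*(r - 3)*(r^2 - 2*r) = r^2*(r - 3)*(r - 2)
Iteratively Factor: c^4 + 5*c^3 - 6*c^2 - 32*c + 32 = (c + 4)*(c^3 + c^2 - 10*c + 8) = (c + 4)^2*(c^2 - 3*c + 2) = (c - 2)*(c + 4)^2*(c - 1)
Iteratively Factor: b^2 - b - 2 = (b + 1)*(b - 2)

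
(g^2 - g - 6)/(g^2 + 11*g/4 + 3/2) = 4*(g - 3)/(4*g + 3)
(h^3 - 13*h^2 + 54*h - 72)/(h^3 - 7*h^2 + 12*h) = (h - 6)/h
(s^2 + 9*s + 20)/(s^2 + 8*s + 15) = (s + 4)/(s + 3)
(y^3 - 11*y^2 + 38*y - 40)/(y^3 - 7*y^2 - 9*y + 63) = (y^3 - 11*y^2 + 38*y - 40)/(y^3 - 7*y^2 - 9*y + 63)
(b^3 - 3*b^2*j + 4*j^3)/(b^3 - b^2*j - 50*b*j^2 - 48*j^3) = (b^2 - 4*b*j + 4*j^2)/(b^2 - 2*b*j - 48*j^2)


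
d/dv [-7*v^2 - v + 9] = -14*v - 1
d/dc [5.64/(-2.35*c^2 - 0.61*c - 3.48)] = (26.508*c + 3.4404)/(2.35*c^2 + 0.61*c + 3.48)^2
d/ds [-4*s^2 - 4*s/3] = -8*s - 4/3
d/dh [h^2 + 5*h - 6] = 2*h + 5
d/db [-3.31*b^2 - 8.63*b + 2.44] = -6.62*b - 8.63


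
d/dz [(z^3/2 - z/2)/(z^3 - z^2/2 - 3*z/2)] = -1/(4*z^2 - 12*z + 9)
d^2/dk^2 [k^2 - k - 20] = 2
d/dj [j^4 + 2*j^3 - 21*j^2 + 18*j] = 4*j^3 + 6*j^2 - 42*j + 18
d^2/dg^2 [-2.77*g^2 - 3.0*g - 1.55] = -5.54000000000000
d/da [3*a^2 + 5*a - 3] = 6*a + 5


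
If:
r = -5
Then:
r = -5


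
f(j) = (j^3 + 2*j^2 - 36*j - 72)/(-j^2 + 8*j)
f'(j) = (2*j - 8)*(j^3 + 2*j^2 - 36*j - 72)/(-j^2 + 8*j)^2 + (3*j^2 + 4*j - 36)/(-j^2 + 8*j)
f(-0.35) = 20.26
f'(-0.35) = 72.97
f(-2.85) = -0.77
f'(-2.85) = 0.41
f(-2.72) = -0.71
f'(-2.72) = 0.52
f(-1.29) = 2.03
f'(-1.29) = 4.81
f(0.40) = -28.29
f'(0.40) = 55.86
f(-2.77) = -0.73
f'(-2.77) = 0.47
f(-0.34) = 21.01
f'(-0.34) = 77.36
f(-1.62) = 0.81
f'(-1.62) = 2.81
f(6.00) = 0.00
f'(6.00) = 8.00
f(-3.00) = -0.82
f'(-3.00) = 0.29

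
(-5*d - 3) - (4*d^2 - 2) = -4*d^2 - 5*d - 1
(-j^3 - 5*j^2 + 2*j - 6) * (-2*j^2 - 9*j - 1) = 2*j^5 + 19*j^4 + 42*j^3 - j^2 + 52*j + 6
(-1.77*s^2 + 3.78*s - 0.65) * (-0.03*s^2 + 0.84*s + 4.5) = 0.0531*s^4 - 1.6002*s^3 - 4.7703*s^2 + 16.464*s - 2.925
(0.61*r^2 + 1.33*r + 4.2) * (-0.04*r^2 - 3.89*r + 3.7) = -0.0244*r^4 - 2.4261*r^3 - 3.0847*r^2 - 11.417*r + 15.54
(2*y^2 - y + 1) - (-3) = 2*y^2 - y + 4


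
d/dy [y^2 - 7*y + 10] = 2*y - 7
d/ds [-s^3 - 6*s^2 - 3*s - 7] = -3*s^2 - 12*s - 3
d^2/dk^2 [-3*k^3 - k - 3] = -18*k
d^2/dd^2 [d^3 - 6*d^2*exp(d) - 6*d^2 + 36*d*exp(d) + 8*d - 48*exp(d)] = -6*d^2*exp(d) + 12*d*exp(d) + 6*d + 12*exp(d) - 12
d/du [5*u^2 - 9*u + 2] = 10*u - 9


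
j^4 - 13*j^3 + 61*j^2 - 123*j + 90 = (j - 5)*(j - 3)^2*(j - 2)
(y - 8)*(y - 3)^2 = y^3 - 14*y^2 + 57*y - 72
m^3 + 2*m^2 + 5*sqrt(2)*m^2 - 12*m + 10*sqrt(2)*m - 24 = (m + 2)*(m - sqrt(2))*(m + 6*sqrt(2))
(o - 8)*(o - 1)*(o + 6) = o^3 - 3*o^2 - 46*o + 48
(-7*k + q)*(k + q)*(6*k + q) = -42*k^3 - 43*k^2*q + q^3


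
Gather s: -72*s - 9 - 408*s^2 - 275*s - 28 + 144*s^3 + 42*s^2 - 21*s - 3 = 144*s^3 - 366*s^2 - 368*s - 40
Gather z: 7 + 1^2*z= z + 7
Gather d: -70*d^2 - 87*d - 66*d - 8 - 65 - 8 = -70*d^2 - 153*d - 81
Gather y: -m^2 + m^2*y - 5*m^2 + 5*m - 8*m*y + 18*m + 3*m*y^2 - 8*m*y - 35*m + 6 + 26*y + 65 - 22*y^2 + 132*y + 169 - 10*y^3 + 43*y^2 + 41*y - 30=-6*m^2 - 12*m - 10*y^3 + y^2*(3*m + 21) + y*(m^2 - 16*m + 199) + 210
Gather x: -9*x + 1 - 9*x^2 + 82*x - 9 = -9*x^2 + 73*x - 8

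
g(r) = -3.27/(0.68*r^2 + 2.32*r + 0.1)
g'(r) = -3.27*(-1.36*r - 2.32)/(0.68*r^2 + 2.32*r + 0.1)^2 = (4.4472*r + 7.5864)/(0.68*r^2 + 2.32*r + 0.1)^2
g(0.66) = -1.70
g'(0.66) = 2.83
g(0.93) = -1.15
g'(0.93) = 1.45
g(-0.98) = 2.15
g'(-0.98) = 1.40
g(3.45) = -0.20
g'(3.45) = 0.09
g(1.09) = -0.95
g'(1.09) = 1.05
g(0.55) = -2.07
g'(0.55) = 4.01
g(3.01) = -0.25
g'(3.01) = 0.12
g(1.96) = -0.45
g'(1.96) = 0.31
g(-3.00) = 4.42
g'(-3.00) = -10.51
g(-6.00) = -0.31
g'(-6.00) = -0.17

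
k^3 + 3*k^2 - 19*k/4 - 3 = (k - 3/2)*(k + 1/2)*(k + 4)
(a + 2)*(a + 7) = a^2 + 9*a + 14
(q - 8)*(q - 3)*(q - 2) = q^3 - 13*q^2 + 46*q - 48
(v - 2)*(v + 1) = v^2 - v - 2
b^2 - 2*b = b*(b - 2)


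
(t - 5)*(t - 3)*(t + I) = t^3 - 8*t^2 + I*t^2 + 15*t - 8*I*t + 15*I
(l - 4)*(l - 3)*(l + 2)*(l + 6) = l^4 + l^3 - 32*l^2 + 12*l + 144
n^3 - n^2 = n^2*(n - 1)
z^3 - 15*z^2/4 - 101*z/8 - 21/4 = (z - 6)*(z + 1/2)*(z + 7/4)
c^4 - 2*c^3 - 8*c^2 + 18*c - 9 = (c - 3)*(c - 1)^2*(c + 3)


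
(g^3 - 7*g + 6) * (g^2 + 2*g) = g^5 + 2*g^4 - 7*g^3 - 8*g^2 + 12*g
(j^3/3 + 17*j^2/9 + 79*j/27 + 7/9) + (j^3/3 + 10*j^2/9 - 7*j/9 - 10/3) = 2*j^3/3 + 3*j^2 + 58*j/27 - 23/9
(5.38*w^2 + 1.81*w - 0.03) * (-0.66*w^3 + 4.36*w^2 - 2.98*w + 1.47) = -3.5508*w^5 + 22.2622*w^4 - 8.121*w^3 + 2.384*w^2 + 2.7501*w - 0.0441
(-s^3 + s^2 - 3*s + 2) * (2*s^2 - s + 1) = -2*s^5 + 3*s^4 - 8*s^3 + 8*s^2 - 5*s + 2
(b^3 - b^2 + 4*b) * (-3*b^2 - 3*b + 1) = -3*b^5 - 8*b^3 - 13*b^2 + 4*b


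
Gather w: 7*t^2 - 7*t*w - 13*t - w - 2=7*t^2 - 13*t + w*(-7*t - 1) - 2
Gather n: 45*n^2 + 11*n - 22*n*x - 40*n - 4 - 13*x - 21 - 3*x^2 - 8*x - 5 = 45*n^2 + n*(-22*x - 29) - 3*x^2 - 21*x - 30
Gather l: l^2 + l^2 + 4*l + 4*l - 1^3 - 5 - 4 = 2*l^2 + 8*l - 10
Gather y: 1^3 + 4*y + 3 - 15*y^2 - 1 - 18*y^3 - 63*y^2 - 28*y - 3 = -18*y^3 - 78*y^2 - 24*y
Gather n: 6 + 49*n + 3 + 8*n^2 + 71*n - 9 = 8*n^2 + 120*n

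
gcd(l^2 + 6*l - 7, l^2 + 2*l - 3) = l - 1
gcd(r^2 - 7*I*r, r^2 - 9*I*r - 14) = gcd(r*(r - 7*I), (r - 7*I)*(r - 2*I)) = r - 7*I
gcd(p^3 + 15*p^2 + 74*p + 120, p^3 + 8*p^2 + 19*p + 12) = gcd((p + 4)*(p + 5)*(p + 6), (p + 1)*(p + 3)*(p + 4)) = p + 4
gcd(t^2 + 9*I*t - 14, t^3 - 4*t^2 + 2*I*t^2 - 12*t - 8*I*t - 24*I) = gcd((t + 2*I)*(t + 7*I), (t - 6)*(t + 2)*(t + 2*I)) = t + 2*I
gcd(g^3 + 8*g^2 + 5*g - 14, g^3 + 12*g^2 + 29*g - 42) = g^2 + 6*g - 7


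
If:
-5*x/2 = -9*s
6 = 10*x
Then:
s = 1/6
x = 3/5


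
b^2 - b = b*(b - 1)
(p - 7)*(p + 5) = p^2 - 2*p - 35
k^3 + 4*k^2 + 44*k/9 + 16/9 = (k + 2/3)*(k + 4/3)*(k + 2)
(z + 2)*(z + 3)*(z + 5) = z^3 + 10*z^2 + 31*z + 30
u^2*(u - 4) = u^3 - 4*u^2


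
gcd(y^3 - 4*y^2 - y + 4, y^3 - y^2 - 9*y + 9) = y - 1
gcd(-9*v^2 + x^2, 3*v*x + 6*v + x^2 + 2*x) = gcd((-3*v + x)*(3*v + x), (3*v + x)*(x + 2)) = 3*v + x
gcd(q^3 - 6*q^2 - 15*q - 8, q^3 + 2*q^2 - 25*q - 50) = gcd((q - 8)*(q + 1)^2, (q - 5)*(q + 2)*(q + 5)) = 1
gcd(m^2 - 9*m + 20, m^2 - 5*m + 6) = 1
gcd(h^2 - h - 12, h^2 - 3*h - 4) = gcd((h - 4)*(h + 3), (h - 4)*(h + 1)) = h - 4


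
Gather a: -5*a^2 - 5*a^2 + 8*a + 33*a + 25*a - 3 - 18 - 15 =-10*a^2 + 66*a - 36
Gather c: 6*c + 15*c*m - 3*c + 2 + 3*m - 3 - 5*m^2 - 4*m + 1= c*(15*m + 3) - 5*m^2 - m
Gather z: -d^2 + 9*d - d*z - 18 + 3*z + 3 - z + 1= -d^2 + 9*d + z*(2 - d) - 14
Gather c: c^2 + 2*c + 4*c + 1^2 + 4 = c^2 + 6*c + 5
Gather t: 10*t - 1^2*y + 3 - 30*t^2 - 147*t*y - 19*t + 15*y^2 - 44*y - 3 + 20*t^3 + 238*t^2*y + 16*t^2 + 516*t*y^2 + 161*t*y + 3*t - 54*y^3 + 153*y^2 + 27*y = 20*t^3 + t^2*(238*y - 14) + t*(516*y^2 + 14*y - 6) - 54*y^3 + 168*y^2 - 18*y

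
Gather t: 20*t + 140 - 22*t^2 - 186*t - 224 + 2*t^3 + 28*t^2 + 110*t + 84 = 2*t^3 + 6*t^2 - 56*t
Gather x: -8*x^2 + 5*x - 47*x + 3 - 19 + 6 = -8*x^2 - 42*x - 10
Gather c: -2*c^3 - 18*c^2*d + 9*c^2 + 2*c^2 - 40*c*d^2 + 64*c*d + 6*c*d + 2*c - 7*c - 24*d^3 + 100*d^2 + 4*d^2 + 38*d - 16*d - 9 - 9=-2*c^3 + c^2*(11 - 18*d) + c*(-40*d^2 + 70*d - 5) - 24*d^3 + 104*d^2 + 22*d - 18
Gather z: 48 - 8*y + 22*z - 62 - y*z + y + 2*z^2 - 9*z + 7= -7*y + 2*z^2 + z*(13 - y) - 7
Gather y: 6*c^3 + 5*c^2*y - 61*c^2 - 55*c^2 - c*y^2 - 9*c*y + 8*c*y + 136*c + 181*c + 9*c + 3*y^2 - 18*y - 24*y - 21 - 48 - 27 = 6*c^3 - 116*c^2 + 326*c + y^2*(3 - c) + y*(5*c^2 - c - 42) - 96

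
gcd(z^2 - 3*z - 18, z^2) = 1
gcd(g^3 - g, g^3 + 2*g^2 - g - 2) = g^2 - 1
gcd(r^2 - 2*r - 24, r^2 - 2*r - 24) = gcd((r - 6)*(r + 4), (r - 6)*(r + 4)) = r^2 - 2*r - 24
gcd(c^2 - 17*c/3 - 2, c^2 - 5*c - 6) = c - 6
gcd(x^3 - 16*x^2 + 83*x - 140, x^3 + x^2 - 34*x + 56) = x - 4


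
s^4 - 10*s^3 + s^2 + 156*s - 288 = (s - 8)*(s - 3)^2*(s + 4)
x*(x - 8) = x^2 - 8*x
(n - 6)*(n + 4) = n^2 - 2*n - 24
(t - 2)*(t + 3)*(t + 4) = t^3 + 5*t^2 - 2*t - 24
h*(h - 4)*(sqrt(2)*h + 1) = sqrt(2)*h^3 - 4*sqrt(2)*h^2 + h^2 - 4*h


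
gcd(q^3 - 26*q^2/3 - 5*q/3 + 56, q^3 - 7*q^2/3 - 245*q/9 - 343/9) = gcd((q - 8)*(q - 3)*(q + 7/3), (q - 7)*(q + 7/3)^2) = q + 7/3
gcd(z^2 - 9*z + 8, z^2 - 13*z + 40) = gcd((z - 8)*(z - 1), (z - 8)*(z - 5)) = z - 8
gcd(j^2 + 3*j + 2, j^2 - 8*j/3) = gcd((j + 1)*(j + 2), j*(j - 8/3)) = 1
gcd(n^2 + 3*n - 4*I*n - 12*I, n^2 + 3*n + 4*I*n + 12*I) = n + 3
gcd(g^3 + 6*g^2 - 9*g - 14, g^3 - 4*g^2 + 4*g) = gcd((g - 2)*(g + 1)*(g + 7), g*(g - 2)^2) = g - 2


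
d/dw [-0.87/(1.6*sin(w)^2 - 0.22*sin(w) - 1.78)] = (2.784*sin(w) - 0.1914)*cos(w)/(-1.6*sin(w)^2 + 0.22*sin(w) + 1.78)^2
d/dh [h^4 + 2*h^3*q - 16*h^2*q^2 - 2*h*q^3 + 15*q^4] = 4*h^3 + 6*h^2*q - 32*h*q^2 - 2*q^3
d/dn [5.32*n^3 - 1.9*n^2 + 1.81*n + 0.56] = 15.96*n^2 - 3.8*n + 1.81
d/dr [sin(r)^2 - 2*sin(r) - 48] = 2*(sin(r) - 1)*cos(r)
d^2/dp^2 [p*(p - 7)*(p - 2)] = 6*p - 18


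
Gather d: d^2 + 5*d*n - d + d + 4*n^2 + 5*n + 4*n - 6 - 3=d^2 + 5*d*n + 4*n^2 + 9*n - 9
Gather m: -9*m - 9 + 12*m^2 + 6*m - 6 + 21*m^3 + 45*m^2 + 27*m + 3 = 21*m^3 + 57*m^2 + 24*m - 12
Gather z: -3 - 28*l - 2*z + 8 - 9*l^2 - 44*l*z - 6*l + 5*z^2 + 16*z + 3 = -9*l^2 - 34*l + 5*z^2 + z*(14 - 44*l) + 8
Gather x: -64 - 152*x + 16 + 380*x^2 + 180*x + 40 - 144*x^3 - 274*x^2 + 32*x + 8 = -144*x^3 + 106*x^2 + 60*x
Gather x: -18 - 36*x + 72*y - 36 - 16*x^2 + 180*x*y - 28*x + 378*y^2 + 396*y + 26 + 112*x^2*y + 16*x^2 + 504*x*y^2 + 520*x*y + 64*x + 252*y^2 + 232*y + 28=112*x^2*y + x*(504*y^2 + 700*y) + 630*y^2 + 700*y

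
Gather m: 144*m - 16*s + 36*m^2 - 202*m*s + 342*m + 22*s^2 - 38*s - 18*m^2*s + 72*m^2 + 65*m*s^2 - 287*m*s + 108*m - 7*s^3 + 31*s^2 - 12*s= m^2*(108 - 18*s) + m*(65*s^2 - 489*s + 594) - 7*s^3 + 53*s^2 - 66*s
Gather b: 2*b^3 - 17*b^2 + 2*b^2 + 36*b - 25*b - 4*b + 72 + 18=2*b^3 - 15*b^2 + 7*b + 90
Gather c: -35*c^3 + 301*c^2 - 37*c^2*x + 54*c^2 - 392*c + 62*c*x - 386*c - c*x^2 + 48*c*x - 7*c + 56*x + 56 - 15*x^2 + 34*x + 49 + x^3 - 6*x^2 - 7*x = -35*c^3 + c^2*(355 - 37*x) + c*(-x^2 + 110*x - 785) + x^3 - 21*x^2 + 83*x + 105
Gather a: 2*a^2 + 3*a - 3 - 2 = 2*a^2 + 3*a - 5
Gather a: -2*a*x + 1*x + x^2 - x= -2*a*x + x^2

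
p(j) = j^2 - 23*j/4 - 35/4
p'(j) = 2*j - 23/4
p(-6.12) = 63.89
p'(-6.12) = -17.99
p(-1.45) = 1.69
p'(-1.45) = -8.65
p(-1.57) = 2.74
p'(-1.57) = -8.89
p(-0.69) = -4.31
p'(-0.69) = -7.13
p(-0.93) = -2.54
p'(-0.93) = -7.61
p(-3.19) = 19.77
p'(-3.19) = -12.13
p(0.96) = -13.35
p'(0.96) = -3.83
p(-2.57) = 12.63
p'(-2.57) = -10.89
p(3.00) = -17.00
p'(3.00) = 0.25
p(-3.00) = 17.50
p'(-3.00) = -11.75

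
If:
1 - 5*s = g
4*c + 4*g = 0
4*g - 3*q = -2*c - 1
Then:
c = 5*s - 1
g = 1 - 5*s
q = 1 - 10*s/3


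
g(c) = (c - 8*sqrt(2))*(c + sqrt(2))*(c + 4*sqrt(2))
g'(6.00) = -14.91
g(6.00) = -459.24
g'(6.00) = -14.91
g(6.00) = -459.24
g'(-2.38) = -34.81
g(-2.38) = 43.34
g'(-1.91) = -44.85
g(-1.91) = 24.56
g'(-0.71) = -64.46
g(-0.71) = -41.89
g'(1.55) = -77.94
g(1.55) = -208.58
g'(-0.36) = -68.56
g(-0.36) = -65.19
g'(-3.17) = -14.95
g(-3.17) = 63.24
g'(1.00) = -77.49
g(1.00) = -165.75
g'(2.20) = -76.15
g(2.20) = -258.80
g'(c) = (c - 8*sqrt(2))*(c + sqrt(2)) + (c - 8*sqrt(2))*(c + 4*sqrt(2)) + (c + sqrt(2))*(c + 4*sqrt(2)) = 3*c^2 - 6*sqrt(2)*c - 72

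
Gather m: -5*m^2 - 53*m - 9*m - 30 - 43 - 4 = -5*m^2 - 62*m - 77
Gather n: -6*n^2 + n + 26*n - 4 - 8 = -6*n^2 + 27*n - 12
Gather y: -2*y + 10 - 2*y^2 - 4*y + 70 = -2*y^2 - 6*y + 80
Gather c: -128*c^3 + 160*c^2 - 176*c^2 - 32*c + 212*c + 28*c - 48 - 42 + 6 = -128*c^3 - 16*c^2 + 208*c - 84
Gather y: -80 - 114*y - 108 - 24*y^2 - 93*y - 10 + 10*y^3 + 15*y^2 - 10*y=10*y^3 - 9*y^2 - 217*y - 198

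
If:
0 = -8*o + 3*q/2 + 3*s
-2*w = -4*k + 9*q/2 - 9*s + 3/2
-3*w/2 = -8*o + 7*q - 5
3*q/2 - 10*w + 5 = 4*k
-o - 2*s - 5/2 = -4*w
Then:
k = -10513/600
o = 1433/250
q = 137/25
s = 9409/750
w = 3124/375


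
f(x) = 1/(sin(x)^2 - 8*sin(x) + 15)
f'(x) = (-2*sin(x)*cos(x) + 8*cos(x))/(sin(x)^2 - 8*sin(x) + 15)^2 = 2*(4 - sin(x))*cos(x)/(sin(x)^2 - 8*sin(x) + 15)^2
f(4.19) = 0.04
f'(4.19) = -0.01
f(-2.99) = 0.06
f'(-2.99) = -0.03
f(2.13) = 0.11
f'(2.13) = -0.04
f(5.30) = 0.04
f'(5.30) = 0.01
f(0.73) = 0.10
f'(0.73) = 0.05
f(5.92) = 0.06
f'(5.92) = 0.03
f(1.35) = 0.12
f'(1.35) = 0.02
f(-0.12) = 0.06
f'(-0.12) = 0.03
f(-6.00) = 0.08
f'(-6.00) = 0.04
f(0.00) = 0.07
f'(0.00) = 0.04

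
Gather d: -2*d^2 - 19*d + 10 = -2*d^2 - 19*d + 10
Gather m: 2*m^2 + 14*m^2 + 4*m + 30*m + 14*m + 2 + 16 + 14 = 16*m^2 + 48*m + 32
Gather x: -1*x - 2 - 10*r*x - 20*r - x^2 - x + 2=-20*r - x^2 + x*(-10*r - 2)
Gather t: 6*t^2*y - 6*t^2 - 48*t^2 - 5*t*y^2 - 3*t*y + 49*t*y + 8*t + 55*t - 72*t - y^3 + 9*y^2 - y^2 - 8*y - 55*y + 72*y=t^2*(6*y - 54) + t*(-5*y^2 + 46*y - 9) - y^3 + 8*y^2 + 9*y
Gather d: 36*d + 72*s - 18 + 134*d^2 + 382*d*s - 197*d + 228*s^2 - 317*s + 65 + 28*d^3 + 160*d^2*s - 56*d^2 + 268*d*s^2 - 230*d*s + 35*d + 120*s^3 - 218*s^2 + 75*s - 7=28*d^3 + d^2*(160*s + 78) + d*(268*s^2 + 152*s - 126) + 120*s^3 + 10*s^2 - 170*s + 40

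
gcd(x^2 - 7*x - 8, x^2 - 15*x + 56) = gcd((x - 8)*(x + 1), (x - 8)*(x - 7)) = x - 8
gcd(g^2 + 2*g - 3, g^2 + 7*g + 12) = g + 3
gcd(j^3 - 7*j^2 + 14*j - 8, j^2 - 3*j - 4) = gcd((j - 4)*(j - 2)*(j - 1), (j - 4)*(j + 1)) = j - 4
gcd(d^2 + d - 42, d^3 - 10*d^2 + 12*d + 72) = d - 6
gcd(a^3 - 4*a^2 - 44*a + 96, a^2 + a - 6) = a - 2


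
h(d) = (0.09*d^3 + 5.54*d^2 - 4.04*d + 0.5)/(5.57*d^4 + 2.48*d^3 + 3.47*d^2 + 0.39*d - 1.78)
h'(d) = (0.27*d^2 + 11.08*d - 4.04)/(5.57*d^4 + 2.48*d^3 + 3.47*d^2 + 0.39*d - 1.78) + (-22.28*d^3 - 7.44*d^2 - 6.94*d - 0.39)*(0.09*d^3 + 5.54*d^2 - 4.04*d + 0.5)/(5.57*d^4 + 2.48*d^3 + 3.47*d^2 + 0.39*d - 1.78)^2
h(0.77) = 0.19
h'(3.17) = -0.03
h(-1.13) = 1.56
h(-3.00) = 0.15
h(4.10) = 0.05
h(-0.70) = 44.86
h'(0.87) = 0.05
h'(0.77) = 0.19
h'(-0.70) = 2746.17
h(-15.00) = 0.00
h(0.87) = 0.21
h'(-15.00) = 0.00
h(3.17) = 0.07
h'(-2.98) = 0.11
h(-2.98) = 0.15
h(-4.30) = 0.06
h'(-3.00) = 0.11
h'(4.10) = -0.02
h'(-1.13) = 3.97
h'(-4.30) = 0.03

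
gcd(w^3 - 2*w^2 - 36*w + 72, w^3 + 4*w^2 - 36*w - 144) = w^2 - 36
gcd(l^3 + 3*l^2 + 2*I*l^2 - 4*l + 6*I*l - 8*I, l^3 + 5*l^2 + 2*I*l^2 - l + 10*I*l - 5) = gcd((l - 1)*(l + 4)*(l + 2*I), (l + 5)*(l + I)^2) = 1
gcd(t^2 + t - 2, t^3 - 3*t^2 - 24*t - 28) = t + 2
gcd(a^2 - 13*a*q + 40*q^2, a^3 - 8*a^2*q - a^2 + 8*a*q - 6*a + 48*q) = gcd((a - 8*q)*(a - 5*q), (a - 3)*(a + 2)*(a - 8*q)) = -a + 8*q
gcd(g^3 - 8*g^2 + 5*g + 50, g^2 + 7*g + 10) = g + 2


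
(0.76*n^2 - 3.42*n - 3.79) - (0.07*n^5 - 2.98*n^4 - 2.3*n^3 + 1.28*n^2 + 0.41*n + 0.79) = -0.07*n^5 + 2.98*n^4 + 2.3*n^3 - 0.52*n^2 - 3.83*n - 4.58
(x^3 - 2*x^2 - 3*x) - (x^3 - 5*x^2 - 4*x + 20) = 3*x^2 + x - 20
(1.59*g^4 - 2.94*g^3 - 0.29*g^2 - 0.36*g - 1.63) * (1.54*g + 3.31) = 2.4486*g^5 + 0.735300000000001*g^4 - 10.178*g^3 - 1.5143*g^2 - 3.7018*g - 5.3953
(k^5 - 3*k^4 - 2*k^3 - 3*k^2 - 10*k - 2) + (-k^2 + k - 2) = k^5 - 3*k^4 - 2*k^3 - 4*k^2 - 9*k - 4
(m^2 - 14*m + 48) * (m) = m^3 - 14*m^2 + 48*m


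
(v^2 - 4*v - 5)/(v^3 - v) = (v - 5)/(v*(v - 1))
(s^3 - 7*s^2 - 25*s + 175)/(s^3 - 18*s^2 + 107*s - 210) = (s + 5)/(s - 6)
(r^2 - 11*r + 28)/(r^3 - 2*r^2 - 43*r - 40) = (-r^2 + 11*r - 28)/(-r^3 + 2*r^2 + 43*r + 40)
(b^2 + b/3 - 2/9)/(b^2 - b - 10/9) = (3*b - 1)/(3*b - 5)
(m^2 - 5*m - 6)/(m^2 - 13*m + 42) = (m + 1)/(m - 7)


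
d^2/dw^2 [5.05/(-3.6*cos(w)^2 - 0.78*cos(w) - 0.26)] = (261.792*(1 - cos(w)^2)^2 + 42.5412*cos(w)^3 + 115.06122*cos(w)^2 - 86.10654*cos(w) - 258.48324)/(3.6*cos(w)^2 + 0.78*cos(w) + 0.26)^3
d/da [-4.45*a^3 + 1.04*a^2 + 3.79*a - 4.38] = -13.35*a^2 + 2.08*a + 3.79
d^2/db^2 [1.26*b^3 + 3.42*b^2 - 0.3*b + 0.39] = 7.56*b + 6.84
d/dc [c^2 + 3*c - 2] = 2*c + 3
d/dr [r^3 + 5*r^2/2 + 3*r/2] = 3*r^2 + 5*r + 3/2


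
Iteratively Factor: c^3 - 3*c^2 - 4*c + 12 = (c - 2)*(c^2 - c - 6) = (c - 3)*(c - 2)*(c + 2)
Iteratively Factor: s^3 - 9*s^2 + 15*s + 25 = (s - 5)*(s^2 - 4*s - 5) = (s - 5)*(s + 1)*(s - 5)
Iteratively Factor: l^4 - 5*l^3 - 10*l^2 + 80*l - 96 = (l - 2)*(l^3 - 3*l^2 - 16*l + 48) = (l - 2)*(l + 4)*(l^2 - 7*l + 12) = (l - 4)*(l - 2)*(l + 4)*(l - 3)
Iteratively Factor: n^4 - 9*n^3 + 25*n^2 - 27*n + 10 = (n - 1)*(n^3 - 8*n^2 + 17*n - 10) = (n - 2)*(n - 1)*(n^2 - 6*n + 5) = (n - 5)*(n - 2)*(n - 1)*(n - 1)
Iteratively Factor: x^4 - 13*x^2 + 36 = (x - 3)*(x^3 + 3*x^2 - 4*x - 12) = (x - 3)*(x + 3)*(x^2 - 4) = (x - 3)*(x + 2)*(x + 3)*(x - 2)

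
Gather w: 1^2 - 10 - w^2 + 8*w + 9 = -w^2 + 8*w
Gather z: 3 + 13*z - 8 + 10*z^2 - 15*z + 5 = 10*z^2 - 2*z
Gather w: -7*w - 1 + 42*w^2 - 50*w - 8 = 42*w^2 - 57*w - 9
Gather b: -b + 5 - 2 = 3 - b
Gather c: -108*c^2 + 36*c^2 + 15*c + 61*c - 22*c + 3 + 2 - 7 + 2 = -72*c^2 + 54*c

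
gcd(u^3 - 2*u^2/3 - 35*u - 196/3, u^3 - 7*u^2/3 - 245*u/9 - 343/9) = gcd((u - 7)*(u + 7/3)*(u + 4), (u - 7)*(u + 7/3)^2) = u^2 - 14*u/3 - 49/3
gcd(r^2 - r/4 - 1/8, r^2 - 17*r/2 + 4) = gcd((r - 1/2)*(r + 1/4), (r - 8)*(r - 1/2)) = r - 1/2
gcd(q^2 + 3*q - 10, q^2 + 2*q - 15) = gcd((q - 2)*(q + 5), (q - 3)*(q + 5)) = q + 5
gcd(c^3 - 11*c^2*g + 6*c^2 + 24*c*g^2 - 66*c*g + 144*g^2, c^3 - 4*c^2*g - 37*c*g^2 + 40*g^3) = c - 8*g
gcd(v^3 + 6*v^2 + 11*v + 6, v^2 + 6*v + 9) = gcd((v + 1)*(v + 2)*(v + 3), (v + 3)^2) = v + 3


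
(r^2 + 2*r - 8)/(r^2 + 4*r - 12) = (r + 4)/(r + 6)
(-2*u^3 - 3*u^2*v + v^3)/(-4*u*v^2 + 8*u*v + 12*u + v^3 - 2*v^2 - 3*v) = (2*u^3 + 3*u^2*v - v^3)/(4*u*v^2 - 8*u*v - 12*u - v^3 + 2*v^2 + 3*v)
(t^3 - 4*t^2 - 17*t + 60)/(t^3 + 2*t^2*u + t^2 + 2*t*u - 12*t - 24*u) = (t - 5)/(t + 2*u)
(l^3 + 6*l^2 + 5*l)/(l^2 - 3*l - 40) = l*(l + 1)/(l - 8)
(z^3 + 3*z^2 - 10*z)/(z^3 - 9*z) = (z^2 + 3*z - 10)/(z^2 - 9)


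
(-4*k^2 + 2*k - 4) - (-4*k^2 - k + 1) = 3*k - 5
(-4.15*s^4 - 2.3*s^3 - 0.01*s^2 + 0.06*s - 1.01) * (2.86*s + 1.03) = -11.869*s^5 - 10.8525*s^4 - 2.3976*s^3 + 0.1613*s^2 - 2.8268*s - 1.0403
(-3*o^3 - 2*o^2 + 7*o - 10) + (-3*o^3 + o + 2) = -6*o^3 - 2*o^2 + 8*o - 8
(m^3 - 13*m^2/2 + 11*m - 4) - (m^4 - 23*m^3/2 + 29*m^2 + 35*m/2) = -m^4 + 25*m^3/2 - 71*m^2/2 - 13*m/2 - 4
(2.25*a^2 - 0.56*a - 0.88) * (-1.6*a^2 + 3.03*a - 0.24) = -3.6*a^4 + 7.7135*a^3 - 0.8288*a^2 - 2.532*a + 0.2112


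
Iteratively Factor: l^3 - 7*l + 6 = (l - 1)*(l^2 + l - 6) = (l - 1)*(l + 3)*(l - 2)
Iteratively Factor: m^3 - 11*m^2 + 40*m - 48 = (m - 4)*(m^2 - 7*m + 12) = (m - 4)*(m - 3)*(m - 4)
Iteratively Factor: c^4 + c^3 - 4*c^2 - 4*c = (c + 2)*(c^3 - c^2 - 2*c) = (c - 2)*(c + 2)*(c^2 + c) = c*(c - 2)*(c + 2)*(c + 1)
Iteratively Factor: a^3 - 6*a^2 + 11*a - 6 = (a - 2)*(a^2 - 4*a + 3) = (a - 2)*(a - 1)*(a - 3)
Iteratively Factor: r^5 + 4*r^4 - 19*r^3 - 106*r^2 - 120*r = (r - 5)*(r^4 + 9*r^3 + 26*r^2 + 24*r) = r*(r - 5)*(r^3 + 9*r^2 + 26*r + 24) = r*(r - 5)*(r + 4)*(r^2 + 5*r + 6) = r*(r - 5)*(r + 3)*(r + 4)*(r + 2)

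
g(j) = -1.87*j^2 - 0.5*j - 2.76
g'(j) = -3.74*j - 0.5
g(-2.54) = -13.55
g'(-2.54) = 9.00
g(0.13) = -2.86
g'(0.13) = -0.99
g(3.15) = -22.89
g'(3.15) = -12.28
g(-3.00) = -18.09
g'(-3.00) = 10.72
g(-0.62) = -3.17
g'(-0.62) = 1.82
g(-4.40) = -36.76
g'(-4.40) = 15.96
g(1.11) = -5.62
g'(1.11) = -4.65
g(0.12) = -2.85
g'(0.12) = -0.95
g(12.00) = -278.04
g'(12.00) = -45.38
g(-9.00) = -149.73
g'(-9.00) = 33.16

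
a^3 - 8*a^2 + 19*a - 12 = (a - 4)*(a - 3)*(a - 1)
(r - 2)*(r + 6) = r^2 + 4*r - 12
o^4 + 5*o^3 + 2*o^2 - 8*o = o*(o - 1)*(o + 2)*(o + 4)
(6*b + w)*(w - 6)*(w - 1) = 6*b*w^2 - 42*b*w + 36*b + w^3 - 7*w^2 + 6*w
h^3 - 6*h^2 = h^2*(h - 6)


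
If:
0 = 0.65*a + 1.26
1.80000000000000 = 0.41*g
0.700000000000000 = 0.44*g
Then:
No Solution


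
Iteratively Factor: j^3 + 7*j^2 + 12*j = (j + 4)*(j^2 + 3*j) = j*(j + 4)*(j + 3)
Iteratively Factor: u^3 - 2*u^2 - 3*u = (u + 1)*(u^2 - 3*u) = u*(u + 1)*(u - 3)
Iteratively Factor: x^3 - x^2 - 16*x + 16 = (x - 4)*(x^2 + 3*x - 4) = (x - 4)*(x + 4)*(x - 1)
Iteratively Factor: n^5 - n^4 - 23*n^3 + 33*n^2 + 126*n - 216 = (n - 3)*(n^4 + 2*n^3 - 17*n^2 - 18*n + 72) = (n - 3)*(n + 4)*(n^3 - 2*n^2 - 9*n + 18) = (n - 3)*(n + 3)*(n + 4)*(n^2 - 5*n + 6) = (n - 3)^2*(n + 3)*(n + 4)*(n - 2)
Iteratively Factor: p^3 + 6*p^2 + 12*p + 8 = (p + 2)*(p^2 + 4*p + 4) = (p + 2)^2*(p + 2)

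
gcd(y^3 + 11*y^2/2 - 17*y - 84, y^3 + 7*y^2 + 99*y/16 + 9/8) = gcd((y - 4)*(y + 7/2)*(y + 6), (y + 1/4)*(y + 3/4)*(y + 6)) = y + 6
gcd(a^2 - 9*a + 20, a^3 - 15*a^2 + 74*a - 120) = a^2 - 9*a + 20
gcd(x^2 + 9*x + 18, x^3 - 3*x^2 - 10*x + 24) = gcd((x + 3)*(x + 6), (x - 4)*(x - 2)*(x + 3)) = x + 3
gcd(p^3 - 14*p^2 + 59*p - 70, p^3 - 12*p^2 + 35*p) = p^2 - 12*p + 35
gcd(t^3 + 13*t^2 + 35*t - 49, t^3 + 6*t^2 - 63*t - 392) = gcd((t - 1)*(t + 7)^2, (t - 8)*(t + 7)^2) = t^2 + 14*t + 49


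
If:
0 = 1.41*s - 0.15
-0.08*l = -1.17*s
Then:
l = 1.56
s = 0.11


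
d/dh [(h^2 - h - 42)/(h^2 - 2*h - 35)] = -1/(h^2 + 10*h + 25)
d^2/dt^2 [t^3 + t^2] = 6*t + 2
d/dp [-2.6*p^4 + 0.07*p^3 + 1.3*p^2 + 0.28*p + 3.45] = -10.4*p^3 + 0.21*p^2 + 2.6*p + 0.28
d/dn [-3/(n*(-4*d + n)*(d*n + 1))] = 3*(-d*n*(4*d - n) + n*(d*n + 1) - (4*d - n)*(d*n + 1))/(n^2*(4*d - n)^2*(d*n + 1)^2)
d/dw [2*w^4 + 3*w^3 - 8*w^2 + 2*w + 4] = 8*w^3 + 9*w^2 - 16*w + 2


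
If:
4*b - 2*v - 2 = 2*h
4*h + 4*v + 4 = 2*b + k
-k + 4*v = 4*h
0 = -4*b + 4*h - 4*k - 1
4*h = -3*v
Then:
No Solution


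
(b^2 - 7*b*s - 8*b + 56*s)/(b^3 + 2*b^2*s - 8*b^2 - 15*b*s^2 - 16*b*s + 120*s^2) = (-b + 7*s)/(-b^2 - 2*b*s + 15*s^2)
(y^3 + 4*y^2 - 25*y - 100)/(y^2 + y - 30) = (y^2 + 9*y + 20)/(y + 6)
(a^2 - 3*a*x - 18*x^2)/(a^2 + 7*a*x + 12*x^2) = (a - 6*x)/(a + 4*x)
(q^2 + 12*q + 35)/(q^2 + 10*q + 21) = (q + 5)/(q + 3)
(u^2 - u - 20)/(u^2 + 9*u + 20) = (u - 5)/(u + 5)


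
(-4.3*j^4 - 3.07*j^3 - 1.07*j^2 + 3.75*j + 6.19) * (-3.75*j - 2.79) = 16.125*j^5 + 23.5095*j^4 + 12.5778*j^3 - 11.0772*j^2 - 33.675*j - 17.2701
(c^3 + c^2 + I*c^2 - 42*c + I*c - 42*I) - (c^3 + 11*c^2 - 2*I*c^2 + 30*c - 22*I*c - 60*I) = -10*c^2 + 3*I*c^2 - 72*c + 23*I*c + 18*I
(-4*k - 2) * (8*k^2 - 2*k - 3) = -32*k^3 - 8*k^2 + 16*k + 6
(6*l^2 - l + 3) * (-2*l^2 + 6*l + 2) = -12*l^4 + 38*l^3 + 16*l + 6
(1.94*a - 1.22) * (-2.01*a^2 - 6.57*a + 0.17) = -3.8994*a^3 - 10.2936*a^2 + 8.3452*a - 0.2074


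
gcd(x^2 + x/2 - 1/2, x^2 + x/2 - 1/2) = x^2 + x/2 - 1/2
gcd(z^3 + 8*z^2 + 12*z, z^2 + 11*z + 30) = z + 6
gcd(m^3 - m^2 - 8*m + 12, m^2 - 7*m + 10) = m - 2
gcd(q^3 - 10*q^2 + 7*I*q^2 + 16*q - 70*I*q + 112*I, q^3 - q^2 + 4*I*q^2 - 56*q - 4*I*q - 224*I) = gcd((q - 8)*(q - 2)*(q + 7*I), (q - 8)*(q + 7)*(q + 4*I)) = q - 8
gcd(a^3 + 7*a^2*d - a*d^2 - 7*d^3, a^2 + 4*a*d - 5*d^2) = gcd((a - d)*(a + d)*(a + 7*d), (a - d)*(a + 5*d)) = a - d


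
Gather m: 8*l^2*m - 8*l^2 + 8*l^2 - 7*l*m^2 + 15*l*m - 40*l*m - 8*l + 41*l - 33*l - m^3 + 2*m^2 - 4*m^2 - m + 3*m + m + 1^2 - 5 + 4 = -m^3 + m^2*(-7*l - 2) + m*(8*l^2 - 25*l + 3)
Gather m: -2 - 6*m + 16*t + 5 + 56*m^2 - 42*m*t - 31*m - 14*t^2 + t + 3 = 56*m^2 + m*(-42*t - 37) - 14*t^2 + 17*t + 6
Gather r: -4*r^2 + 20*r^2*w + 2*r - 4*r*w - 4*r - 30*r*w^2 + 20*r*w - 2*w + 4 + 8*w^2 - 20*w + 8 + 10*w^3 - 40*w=r^2*(20*w - 4) + r*(-30*w^2 + 16*w - 2) + 10*w^3 + 8*w^2 - 62*w + 12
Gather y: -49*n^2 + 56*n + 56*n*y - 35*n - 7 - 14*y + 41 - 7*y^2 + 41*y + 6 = -49*n^2 + 21*n - 7*y^2 + y*(56*n + 27) + 40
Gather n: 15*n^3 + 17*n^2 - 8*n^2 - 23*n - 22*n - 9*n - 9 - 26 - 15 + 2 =15*n^3 + 9*n^2 - 54*n - 48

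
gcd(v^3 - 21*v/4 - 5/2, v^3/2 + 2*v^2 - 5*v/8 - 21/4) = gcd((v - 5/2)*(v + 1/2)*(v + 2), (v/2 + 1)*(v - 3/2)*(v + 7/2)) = v + 2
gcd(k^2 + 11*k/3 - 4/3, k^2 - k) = 1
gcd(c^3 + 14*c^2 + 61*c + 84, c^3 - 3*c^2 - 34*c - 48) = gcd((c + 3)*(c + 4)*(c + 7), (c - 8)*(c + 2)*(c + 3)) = c + 3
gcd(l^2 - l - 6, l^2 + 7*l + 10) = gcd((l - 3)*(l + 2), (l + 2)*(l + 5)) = l + 2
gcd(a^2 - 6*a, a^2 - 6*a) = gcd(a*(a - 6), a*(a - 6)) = a^2 - 6*a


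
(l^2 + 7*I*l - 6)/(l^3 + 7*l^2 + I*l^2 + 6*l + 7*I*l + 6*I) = (l + 6*I)/(l^2 + 7*l + 6)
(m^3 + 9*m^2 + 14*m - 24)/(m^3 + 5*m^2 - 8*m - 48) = (m^2 + 5*m - 6)/(m^2 + m - 12)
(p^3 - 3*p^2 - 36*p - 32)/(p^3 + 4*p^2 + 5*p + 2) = (p^2 - 4*p - 32)/(p^2 + 3*p + 2)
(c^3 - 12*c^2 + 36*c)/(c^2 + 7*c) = (c^2 - 12*c + 36)/(c + 7)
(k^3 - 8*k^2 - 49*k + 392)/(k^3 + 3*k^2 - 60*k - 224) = (k - 7)/(k + 4)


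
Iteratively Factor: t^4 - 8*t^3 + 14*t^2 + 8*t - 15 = (t - 1)*(t^3 - 7*t^2 + 7*t + 15) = (t - 3)*(t - 1)*(t^2 - 4*t - 5) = (t - 3)*(t - 1)*(t + 1)*(t - 5)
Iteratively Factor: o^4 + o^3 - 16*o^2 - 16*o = (o - 4)*(o^3 + 5*o^2 + 4*o) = o*(o - 4)*(o^2 + 5*o + 4) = o*(o - 4)*(o + 4)*(o + 1)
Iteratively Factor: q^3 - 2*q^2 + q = (q - 1)*(q^2 - q) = q*(q - 1)*(q - 1)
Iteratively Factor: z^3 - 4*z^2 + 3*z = (z - 1)*(z^2 - 3*z) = (z - 3)*(z - 1)*(z)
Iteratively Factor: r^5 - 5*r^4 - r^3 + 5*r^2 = (r - 1)*(r^4 - 4*r^3 - 5*r^2) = r*(r - 1)*(r^3 - 4*r^2 - 5*r) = r^2*(r - 1)*(r^2 - 4*r - 5) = r^2*(r - 1)*(r + 1)*(r - 5)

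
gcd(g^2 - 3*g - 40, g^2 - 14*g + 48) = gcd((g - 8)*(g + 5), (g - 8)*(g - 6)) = g - 8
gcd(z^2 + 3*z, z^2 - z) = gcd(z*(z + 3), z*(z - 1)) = z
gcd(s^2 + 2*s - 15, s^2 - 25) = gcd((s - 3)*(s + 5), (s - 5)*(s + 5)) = s + 5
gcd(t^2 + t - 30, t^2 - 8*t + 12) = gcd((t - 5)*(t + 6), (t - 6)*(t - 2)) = 1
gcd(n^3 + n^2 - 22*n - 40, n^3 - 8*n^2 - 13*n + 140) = n^2 - n - 20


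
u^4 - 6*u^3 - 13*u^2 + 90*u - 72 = (u - 6)*(u - 3)*(u - 1)*(u + 4)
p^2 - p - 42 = (p - 7)*(p + 6)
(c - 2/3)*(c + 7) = c^2 + 19*c/3 - 14/3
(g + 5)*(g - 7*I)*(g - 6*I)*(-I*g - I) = -I*g^4 - 13*g^3 - 6*I*g^3 - 78*g^2 + 37*I*g^2 - 65*g + 252*I*g + 210*I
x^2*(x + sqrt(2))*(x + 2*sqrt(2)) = x^4 + 3*sqrt(2)*x^3 + 4*x^2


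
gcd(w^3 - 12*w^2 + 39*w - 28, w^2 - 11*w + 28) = w^2 - 11*w + 28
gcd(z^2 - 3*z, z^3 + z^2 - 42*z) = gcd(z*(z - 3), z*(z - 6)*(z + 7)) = z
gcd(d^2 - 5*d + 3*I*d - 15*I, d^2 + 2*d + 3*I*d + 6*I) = d + 3*I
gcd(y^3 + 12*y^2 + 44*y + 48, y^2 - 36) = y + 6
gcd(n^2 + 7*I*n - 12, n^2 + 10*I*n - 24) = n + 4*I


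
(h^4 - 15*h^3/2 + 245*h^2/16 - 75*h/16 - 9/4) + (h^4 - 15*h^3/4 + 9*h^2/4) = 2*h^4 - 45*h^3/4 + 281*h^2/16 - 75*h/16 - 9/4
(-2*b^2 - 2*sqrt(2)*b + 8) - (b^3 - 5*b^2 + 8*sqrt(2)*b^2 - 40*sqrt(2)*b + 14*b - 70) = -b^3 - 8*sqrt(2)*b^2 + 3*b^2 - 14*b + 38*sqrt(2)*b + 78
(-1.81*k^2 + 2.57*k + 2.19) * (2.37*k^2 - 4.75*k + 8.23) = -4.2897*k^4 + 14.6884*k^3 - 21.9135*k^2 + 10.7486*k + 18.0237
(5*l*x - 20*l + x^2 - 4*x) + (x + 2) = 5*l*x - 20*l + x^2 - 3*x + 2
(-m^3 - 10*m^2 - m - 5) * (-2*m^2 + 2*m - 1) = 2*m^5 + 18*m^4 - 17*m^3 + 18*m^2 - 9*m + 5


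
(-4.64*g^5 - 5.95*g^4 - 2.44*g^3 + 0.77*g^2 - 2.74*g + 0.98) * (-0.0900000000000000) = 0.4176*g^5 + 0.5355*g^4 + 0.2196*g^3 - 0.0693*g^2 + 0.2466*g - 0.0882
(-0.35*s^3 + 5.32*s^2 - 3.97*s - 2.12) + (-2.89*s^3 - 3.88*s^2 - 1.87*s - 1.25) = -3.24*s^3 + 1.44*s^2 - 5.84*s - 3.37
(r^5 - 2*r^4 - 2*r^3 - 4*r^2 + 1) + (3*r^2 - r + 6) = r^5 - 2*r^4 - 2*r^3 - r^2 - r + 7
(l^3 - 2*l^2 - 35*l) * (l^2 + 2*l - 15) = l^5 - 54*l^3 - 40*l^2 + 525*l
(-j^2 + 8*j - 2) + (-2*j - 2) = -j^2 + 6*j - 4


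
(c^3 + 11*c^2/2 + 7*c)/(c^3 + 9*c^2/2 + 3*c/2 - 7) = c/(c - 1)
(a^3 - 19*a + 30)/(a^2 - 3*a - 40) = (a^2 - 5*a + 6)/(a - 8)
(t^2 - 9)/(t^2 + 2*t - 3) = (t - 3)/(t - 1)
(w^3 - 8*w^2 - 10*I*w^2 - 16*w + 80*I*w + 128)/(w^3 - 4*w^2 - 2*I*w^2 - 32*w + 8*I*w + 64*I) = (w - 8*I)/(w + 4)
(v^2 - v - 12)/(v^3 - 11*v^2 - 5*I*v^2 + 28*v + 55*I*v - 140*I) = (v + 3)/(v^2 - v*(7 + 5*I) + 35*I)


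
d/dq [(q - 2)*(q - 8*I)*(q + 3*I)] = 3*q^2 + q*(-4 - 10*I) + 24 + 10*I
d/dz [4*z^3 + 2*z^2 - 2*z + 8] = 12*z^2 + 4*z - 2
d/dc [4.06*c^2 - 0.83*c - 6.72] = 8.12*c - 0.83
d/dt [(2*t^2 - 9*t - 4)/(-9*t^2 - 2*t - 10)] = (-85*t^2 - 112*t + 82)/(81*t^4 + 36*t^3 + 184*t^2 + 40*t + 100)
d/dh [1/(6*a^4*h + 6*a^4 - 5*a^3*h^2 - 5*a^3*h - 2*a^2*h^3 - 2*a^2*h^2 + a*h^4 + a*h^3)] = (-6*a^3 + 10*a^2*h + 5*a^2 + 6*a*h^2 + 4*a*h - 4*h^3 - 3*h^2)/(a*(6*a^3*h + 6*a^3 - 5*a^2*h^2 - 5*a^2*h - 2*a*h^3 - 2*a*h^2 + h^4 + h^3)^2)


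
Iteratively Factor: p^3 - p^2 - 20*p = (p)*(p^2 - p - 20) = p*(p - 5)*(p + 4)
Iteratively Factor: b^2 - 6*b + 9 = (b - 3)*(b - 3)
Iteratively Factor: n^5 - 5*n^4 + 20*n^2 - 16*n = (n - 2)*(n^4 - 3*n^3 - 6*n^2 + 8*n) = (n - 2)*(n + 2)*(n^3 - 5*n^2 + 4*n) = n*(n - 2)*(n + 2)*(n^2 - 5*n + 4) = n*(n - 4)*(n - 2)*(n + 2)*(n - 1)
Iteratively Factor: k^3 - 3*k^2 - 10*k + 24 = (k - 4)*(k^2 + k - 6) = (k - 4)*(k - 2)*(k + 3)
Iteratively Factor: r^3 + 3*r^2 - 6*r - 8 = (r + 1)*(r^2 + 2*r - 8) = (r + 1)*(r + 4)*(r - 2)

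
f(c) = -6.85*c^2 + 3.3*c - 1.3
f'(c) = 3.3 - 13.7*c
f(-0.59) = -5.63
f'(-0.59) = 11.38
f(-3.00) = -72.85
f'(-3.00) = 44.40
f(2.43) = -33.73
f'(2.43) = -29.99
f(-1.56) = -23.12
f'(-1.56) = 24.67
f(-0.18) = -2.12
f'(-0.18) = 5.77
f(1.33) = -9.03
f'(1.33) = -14.92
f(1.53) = -12.29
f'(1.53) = -17.66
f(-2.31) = -45.48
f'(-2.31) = 34.95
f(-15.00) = -1592.05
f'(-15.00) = 208.80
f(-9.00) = -585.85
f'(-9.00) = 126.60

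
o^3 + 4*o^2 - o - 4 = (o - 1)*(o + 1)*(o + 4)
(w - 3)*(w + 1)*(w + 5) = w^3 + 3*w^2 - 13*w - 15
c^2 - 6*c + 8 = (c - 4)*(c - 2)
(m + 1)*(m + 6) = m^2 + 7*m + 6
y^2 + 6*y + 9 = (y + 3)^2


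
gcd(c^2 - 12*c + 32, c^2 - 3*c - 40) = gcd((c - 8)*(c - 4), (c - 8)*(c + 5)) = c - 8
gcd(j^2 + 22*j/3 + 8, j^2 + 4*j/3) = j + 4/3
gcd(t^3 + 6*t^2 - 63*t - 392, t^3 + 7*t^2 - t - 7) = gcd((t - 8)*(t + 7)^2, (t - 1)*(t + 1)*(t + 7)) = t + 7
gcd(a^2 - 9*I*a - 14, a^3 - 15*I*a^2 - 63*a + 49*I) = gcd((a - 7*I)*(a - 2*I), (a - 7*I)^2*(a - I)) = a - 7*I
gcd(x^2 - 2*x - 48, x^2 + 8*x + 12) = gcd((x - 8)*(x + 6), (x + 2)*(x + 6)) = x + 6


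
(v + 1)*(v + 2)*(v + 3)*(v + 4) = v^4 + 10*v^3 + 35*v^2 + 50*v + 24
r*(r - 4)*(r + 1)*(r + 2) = r^4 - r^3 - 10*r^2 - 8*r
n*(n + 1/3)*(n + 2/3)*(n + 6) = n^4 + 7*n^3 + 56*n^2/9 + 4*n/3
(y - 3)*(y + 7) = y^2 + 4*y - 21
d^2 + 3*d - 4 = (d - 1)*(d + 4)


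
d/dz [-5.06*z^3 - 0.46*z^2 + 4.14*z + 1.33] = -15.18*z^2 - 0.92*z + 4.14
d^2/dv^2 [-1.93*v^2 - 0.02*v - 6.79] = -3.86000000000000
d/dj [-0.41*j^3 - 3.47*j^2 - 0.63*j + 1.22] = -1.23*j^2 - 6.94*j - 0.63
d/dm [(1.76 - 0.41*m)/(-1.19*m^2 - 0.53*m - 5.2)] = (-0.4879*m^2 + 4.1888*m + 3.0648)/(1.4161*m^4 + 1.2614*m^3 + 12.6569*m^2 + 5.512*m + 27.04)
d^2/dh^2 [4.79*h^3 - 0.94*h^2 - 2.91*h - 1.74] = 28.74*h - 1.88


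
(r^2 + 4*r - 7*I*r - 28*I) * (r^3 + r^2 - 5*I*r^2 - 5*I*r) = r^5 + 5*r^4 - 12*I*r^4 - 31*r^3 - 60*I*r^3 - 175*r^2 - 48*I*r^2 - 140*r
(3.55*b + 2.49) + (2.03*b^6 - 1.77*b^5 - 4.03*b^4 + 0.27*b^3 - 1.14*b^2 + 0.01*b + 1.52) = 2.03*b^6 - 1.77*b^5 - 4.03*b^4 + 0.27*b^3 - 1.14*b^2 + 3.56*b + 4.01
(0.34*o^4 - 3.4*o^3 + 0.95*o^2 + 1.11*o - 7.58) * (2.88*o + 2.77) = 0.9792*o^5 - 8.8502*o^4 - 6.682*o^3 + 5.8283*o^2 - 18.7557*o - 20.9966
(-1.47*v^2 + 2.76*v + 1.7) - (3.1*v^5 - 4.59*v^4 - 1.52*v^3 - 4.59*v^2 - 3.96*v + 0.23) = -3.1*v^5 + 4.59*v^4 + 1.52*v^3 + 3.12*v^2 + 6.72*v + 1.47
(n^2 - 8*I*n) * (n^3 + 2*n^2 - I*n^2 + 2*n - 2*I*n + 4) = n^5 + 2*n^4 - 9*I*n^4 - 6*n^3 - 18*I*n^3 - 12*n^2 - 16*I*n^2 - 32*I*n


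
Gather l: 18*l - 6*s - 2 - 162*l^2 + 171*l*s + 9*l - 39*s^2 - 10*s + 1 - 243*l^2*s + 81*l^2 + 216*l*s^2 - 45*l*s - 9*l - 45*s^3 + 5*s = l^2*(-243*s - 81) + l*(216*s^2 + 126*s + 18) - 45*s^3 - 39*s^2 - 11*s - 1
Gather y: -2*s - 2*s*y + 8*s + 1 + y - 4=6*s + y*(1 - 2*s) - 3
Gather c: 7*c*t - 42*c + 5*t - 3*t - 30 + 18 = c*(7*t - 42) + 2*t - 12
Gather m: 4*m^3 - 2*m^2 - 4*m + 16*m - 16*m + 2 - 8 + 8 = 4*m^3 - 2*m^2 - 4*m + 2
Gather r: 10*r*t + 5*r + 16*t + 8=r*(10*t + 5) + 16*t + 8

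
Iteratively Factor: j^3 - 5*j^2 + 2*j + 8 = (j - 4)*(j^2 - j - 2) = (j - 4)*(j - 2)*(j + 1)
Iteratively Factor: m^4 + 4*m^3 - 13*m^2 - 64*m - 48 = (m - 4)*(m^3 + 8*m^2 + 19*m + 12) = (m - 4)*(m + 4)*(m^2 + 4*m + 3) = (m - 4)*(m + 1)*(m + 4)*(m + 3)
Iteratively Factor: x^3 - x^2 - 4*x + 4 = (x - 2)*(x^2 + x - 2) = (x - 2)*(x + 2)*(x - 1)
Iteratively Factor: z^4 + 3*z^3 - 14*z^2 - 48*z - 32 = (z + 4)*(z^3 - z^2 - 10*z - 8) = (z + 1)*(z + 4)*(z^2 - 2*z - 8) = (z + 1)*(z + 2)*(z + 4)*(z - 4)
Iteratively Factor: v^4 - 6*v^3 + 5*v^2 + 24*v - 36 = (v - 2)*(v^3 - 4*v^2 - 3*v + 18) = (v - 2)*(v + 2)*(v^2 - 6*v + 9) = (v - 3)*(v - 2)*(v + 2)*(v - 3)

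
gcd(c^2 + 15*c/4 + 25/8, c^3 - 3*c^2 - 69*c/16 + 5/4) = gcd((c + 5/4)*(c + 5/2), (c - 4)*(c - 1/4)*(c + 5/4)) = c + 5/4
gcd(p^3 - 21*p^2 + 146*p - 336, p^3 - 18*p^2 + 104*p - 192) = p^2 - 14*p + 48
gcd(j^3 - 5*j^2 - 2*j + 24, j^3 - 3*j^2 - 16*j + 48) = j^2 - 7*j + 12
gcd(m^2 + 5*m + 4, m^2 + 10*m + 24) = m + 4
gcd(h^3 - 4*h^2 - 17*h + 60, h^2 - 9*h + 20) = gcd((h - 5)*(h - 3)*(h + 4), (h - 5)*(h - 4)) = h - 5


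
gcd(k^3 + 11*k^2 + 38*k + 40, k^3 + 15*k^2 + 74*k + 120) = k^2 + 9*k + 20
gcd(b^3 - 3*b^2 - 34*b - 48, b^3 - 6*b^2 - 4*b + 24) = b + 2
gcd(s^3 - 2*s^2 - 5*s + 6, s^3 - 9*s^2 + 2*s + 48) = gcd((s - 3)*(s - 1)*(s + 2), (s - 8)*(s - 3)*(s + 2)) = s^2 - s - 6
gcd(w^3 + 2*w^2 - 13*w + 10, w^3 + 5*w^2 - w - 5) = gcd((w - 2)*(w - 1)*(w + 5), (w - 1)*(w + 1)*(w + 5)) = w^2 + 4*w - 5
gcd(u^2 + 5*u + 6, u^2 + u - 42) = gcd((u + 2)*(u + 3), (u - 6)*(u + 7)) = 1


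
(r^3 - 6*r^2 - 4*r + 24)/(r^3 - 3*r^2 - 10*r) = (r^2 - 8*r + 12)/(r*(r - 5))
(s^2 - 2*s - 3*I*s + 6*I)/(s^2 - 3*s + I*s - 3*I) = (s^2 - s*(2 + 3*I) + 6*I)/(s^2 + s*(-3 + I) - 3*I)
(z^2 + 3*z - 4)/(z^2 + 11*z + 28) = (z - 1)/(z + 7)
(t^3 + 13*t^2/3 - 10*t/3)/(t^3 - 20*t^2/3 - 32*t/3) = (-3*t^2 - 13*t + 10)/(-3*t^2 + 20*t + 32)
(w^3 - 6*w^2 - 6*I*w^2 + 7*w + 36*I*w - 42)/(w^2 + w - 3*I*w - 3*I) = (w^3 - 6*w^2*(1 + I) + w*(7 + 36*I) - 42)/(w^2 + w*(1 - 3*I) - 3*I)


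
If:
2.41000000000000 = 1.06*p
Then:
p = 2.27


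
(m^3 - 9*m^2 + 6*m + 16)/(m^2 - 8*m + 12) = (m^2 - 7*m - 8)/(m - 6)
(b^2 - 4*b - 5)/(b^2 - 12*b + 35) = (b + 1)/(b - 7)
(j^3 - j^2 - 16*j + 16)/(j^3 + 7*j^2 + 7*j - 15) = (j^2 - 16)/(j^2 + 8*j + 15)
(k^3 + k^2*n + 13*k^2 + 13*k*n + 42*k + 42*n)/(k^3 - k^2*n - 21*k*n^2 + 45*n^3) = (k^3 + k^2*n + 13*k^2 + 13*k*n + 42*k + 42*n)/(k^3 - k^2*n - 21*k*n^2 + 45*n^3)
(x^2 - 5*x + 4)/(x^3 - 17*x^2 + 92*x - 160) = (x - 1)/(x^2 - 13*x + 40)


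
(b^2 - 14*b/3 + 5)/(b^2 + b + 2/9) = 3*(3*b^2 - 14*b + 15)/(9*b^2 + 9*b + 2)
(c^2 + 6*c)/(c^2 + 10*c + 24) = c/(c + 4)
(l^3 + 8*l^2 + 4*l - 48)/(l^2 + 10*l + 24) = l - 2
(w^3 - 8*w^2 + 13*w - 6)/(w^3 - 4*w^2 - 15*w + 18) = (w - 1)/(w + 3)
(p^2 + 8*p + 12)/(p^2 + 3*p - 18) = (p + 2)/(p - 3)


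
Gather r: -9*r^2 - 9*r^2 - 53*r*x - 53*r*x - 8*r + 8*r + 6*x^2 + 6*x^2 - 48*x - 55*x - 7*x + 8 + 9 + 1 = -18*r^2 - 106*r*x + 12*x^2 - 110*x + 18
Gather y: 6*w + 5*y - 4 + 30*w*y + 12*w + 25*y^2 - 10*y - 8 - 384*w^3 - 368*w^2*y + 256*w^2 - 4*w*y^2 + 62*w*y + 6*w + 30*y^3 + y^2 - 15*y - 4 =-384*w^3 + 256*w^2 + 24*w + 30*y^3 + y^2*(26 - 4*w) + y*(-368*w^2 + 92*w - 20) - 16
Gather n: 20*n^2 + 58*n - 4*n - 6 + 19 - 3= 20*n^2 + 54*n + 10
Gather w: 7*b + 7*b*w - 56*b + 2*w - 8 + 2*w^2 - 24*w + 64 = -49*b + 2*w^2 + w*(7*b - 22) + 56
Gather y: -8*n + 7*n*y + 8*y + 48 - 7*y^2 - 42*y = -8*n - 7*y^2 + y*(7*n - 34) + 48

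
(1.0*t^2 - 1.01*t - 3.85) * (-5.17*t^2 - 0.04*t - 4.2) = -5.17*t^4 + 5.1817*t^3 + 15.7449*t^2 + 4.396*t + 16.17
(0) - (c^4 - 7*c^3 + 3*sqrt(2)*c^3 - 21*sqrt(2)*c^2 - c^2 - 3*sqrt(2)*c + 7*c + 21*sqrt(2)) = -c^4 - 3*sqrt(2)*c^3 + 7*c^3 + c^2 + 21*sqrt(2)*c^2 - 7*c + 3*sqrt(2)*c - 21*sqrt(2)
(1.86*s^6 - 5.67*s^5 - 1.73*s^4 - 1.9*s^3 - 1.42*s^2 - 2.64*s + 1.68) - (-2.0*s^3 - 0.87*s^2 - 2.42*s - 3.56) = 1.86*s^6 - 5.67*s^5 - 1.73*s^4 + 0.1*s^3 - 0.55*s^2 - 0.22*s + 5.24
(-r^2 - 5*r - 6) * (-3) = 3*r^2 + 15*r + 18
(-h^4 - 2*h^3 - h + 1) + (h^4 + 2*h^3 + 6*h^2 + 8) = 6*h^2 - h + 9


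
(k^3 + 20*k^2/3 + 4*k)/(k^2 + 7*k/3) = (3*k^2 + 20*k + 12)/(3*k + 7)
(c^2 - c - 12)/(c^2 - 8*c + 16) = (c + 3)/(c - 4)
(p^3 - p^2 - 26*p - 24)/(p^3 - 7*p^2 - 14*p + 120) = (p + 1)/(p - 5)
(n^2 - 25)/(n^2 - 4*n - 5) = (n + 5)/(n + 1)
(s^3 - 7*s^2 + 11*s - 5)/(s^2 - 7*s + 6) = (s^2 - 6*s + 5)/(s - 6)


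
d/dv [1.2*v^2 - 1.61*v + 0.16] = 2.4*v - 1.61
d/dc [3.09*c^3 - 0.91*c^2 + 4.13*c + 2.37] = 9.27*c^2 - 1.82*c + 4.13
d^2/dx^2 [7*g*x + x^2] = 2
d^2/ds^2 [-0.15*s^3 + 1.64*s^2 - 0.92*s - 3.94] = 3.28 - 0.9*s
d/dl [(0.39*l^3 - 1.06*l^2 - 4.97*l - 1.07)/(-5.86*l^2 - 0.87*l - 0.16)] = (-2.2854*l^4 - 0.678600000000001*l^3 - 28.3892*l^2 - 12.2012*l - 0.1357)/(34.3396*l^4 + 10.1964*l^3 + 2.6321*l^2 + 0.2784*l + 0.0256)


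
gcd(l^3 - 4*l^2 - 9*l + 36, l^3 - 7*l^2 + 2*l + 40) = l - 4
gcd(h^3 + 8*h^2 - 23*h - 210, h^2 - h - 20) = h - 5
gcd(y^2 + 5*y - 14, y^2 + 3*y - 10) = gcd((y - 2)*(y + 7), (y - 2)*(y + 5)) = y - 2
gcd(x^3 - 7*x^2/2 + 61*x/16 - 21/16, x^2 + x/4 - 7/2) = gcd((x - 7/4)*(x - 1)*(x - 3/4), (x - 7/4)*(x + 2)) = x - 7/4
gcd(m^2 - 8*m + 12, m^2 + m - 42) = m - 6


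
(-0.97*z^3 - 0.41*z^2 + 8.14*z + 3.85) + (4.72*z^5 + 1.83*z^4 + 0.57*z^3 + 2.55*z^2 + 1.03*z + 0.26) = 4.72*z^5 + 1.83*z^4 - 0.4*z^3 + 2.14*z^2 + 9.17*z + 4.11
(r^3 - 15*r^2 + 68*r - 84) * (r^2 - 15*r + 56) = r^5 - 30*r^4 + 349*r^3 - 1944*r^2 + 5068*r - 4704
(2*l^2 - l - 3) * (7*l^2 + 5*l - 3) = 14*l^4 + 3*l^3 - 32*l^2 - 12*l + 9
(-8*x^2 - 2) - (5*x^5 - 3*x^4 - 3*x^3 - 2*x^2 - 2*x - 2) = -5*x^5 + 3*x^4 + 3*x^3 - 6*x^2 + 2*x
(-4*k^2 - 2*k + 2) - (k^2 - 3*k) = -5*k^2 + k + 2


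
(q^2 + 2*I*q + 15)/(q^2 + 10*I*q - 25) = (q - 3*I)/(q + 5*I)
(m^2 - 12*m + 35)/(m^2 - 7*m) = (m - 5)/m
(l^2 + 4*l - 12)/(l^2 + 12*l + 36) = (l - 2)/(l + 6)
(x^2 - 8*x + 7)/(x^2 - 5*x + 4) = (x - 7)/(x - 4)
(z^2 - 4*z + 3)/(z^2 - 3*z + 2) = (z - 3)/(z - 2)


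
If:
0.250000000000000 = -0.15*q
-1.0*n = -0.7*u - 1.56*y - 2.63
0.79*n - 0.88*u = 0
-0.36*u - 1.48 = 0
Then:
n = -4.58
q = -1.67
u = -4.11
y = -2.78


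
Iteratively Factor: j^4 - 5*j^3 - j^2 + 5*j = (j - 5)*(j^3 - j) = j*(j - 5)*(j^2 - 1) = j*(j - 5)*(j + 1)*(j - 1)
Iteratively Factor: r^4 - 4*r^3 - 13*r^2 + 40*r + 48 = (r - 4)*(r^3 - 13*r - 12) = (r - 4)*(r + 3)*(r^2 - 3*r - 4) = (r - 4)^2*(r + 3)*(r + 1)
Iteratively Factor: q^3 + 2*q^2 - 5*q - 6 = (q - 2)*(q^2 + 4*q + 3) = (q - 2)*(q + 3)*(q + 1)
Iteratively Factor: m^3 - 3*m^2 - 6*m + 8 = (m - 4)*(m^2 + m - 2) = (m - 4)*(m - 1)*(m + 2)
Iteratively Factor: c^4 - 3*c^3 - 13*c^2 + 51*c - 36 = (c - 3)*(c^3 - 13*c + 12) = (c - 3)*(c - 1)*(c^2 + c - 12) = (c - 3)^2*(c - 1)*(c + 4)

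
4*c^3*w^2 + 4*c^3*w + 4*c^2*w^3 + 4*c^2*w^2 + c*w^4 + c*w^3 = w*(2*c + w)^2*(c*w + c)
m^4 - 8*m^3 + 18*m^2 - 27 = (m - 3)^3*(m + 1)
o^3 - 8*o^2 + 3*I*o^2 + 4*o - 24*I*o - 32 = (o - 8)*(o - I)*(o + 4*I)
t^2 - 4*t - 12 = (t - 6)*(t + 2)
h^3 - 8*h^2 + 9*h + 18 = (h - 6)*(h - 3)*(h + 1)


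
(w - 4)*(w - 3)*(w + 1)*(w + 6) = w^4 - 31*w^2 + 42*w + 72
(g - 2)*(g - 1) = g^2 - 3*g + 2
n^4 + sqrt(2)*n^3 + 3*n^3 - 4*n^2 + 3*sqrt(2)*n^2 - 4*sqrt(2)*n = n*(n - 1)*(n + 4)*(n + sqrt(2))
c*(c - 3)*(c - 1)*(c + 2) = c^4 - 2*c^3 - 5*c^2 + 6*c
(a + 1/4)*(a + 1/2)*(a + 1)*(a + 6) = a^4 + 31*a^3/4 + 91*a^2/8 + 43*a/8 + 3/4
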